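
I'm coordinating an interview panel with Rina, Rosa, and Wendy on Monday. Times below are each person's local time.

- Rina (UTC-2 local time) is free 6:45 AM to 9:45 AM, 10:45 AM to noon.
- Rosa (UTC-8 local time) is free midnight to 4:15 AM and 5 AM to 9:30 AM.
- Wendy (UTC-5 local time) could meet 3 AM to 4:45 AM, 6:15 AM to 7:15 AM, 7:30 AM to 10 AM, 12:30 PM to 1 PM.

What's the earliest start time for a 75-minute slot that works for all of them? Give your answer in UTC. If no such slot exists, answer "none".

none

Rina in UTC: 08:45-11:45, 12:45-14:00 (add 2h to convert from UTC-2).
Rosa in UTC: 08:00-12:15, 13:00-17:30 (add 8h to convert from UTC-8).
Wendy in UTC: 08:00-09:45, 11:15-12:15, 12:30-15:00, 17:30-18:00 (add 5h to convert from UTC-5).
Rina ∩ Rosa: 08:45-11:45, 13:00-14:00.
Rina ∩ Rosa ∩ Wendy: 08:45-09:45, 11:15-11:45, 13:00-14:00.
No common window is at least 75 minutes long.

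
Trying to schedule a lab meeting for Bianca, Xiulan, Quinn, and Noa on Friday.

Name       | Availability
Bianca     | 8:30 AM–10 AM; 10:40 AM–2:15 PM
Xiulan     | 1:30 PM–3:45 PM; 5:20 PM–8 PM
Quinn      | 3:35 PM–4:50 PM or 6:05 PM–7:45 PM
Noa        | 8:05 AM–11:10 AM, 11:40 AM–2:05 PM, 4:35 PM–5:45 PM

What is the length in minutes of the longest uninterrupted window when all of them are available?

Bianca ∩ Xiulan: 13:30-14:15.
Bianca ∩ Xiulan ∩ Quinn: ∅.
Bianca ∩ Xiulan ∩ Quinn ∩ Noa: ∅.
There is no time when everyone is free.
No common window exists, so the longest block is 0 minutes.

0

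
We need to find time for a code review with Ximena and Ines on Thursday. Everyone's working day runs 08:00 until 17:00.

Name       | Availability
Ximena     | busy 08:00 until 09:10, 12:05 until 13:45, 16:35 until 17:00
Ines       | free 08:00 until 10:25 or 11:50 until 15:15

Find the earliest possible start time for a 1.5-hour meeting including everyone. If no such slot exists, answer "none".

13:45

Ximena free: 09:10-12:05, 13:45-16:35 (invert busy blocks within the working day).
Ines free: 08:00-10:25, 11:50-15:15.
Ximena ∩ Ines: 09:10-10:25, 11:50-12:05, 13:45-15:15.
The first common window of at least 90 minutes is 13:45-15:15, so the earliest start is 13:45.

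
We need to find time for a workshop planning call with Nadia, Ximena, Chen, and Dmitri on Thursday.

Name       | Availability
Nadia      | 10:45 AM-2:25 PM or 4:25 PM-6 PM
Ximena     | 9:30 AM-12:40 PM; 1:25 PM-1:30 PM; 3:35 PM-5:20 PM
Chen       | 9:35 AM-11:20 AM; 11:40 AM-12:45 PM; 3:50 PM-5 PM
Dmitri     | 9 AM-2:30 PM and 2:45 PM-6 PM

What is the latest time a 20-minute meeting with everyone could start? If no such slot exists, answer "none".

16:40

Nadia ∩ Ximena: 10:45-12:40, 13:25-13:30, 16:25-17:20.
Nadia ∩ Ximena ∩ Chen: 10:45-11:20, 11:40-12:40, 16:25-17:00.
Nadia ∩ Ximena ∩ Chen ∩ Dmitri: 10:45-11:20, 11:40-12:40, 16:25-17:00.
The last common window of at least 20 minutes is 16:25-17:00; a 20-minute meeting can start as late as 16:40 and still end by 17:00.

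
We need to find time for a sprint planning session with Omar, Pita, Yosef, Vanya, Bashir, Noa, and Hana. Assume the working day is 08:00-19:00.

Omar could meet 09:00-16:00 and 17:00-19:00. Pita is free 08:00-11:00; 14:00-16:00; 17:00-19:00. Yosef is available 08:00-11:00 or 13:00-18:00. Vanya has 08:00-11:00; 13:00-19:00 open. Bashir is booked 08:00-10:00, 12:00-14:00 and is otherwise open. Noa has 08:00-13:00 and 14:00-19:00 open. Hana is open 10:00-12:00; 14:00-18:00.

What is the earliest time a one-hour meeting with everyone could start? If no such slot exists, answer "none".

10:00

Omar free: 09:00-16:00, 17:00-19:00.
Pita free: 08:00-11:00, 14:00-16:00, 17:00-19:00.
Yosef free: 08:00-11:00, 13:00-18:00.
Vanya free: 08:00-11:00, 13:00-19:00.
Bashir free: 10:00-12:00, 14:00-19:00 (invert busy blocks within the working day).
Noa free: 08:00-13:00, 14:00-19:00.
Hana free: 10:00-12:00, 14:00-18:00.
Omar ∩ Pita: 09:00-11:00, 14:00-16:00, 17:00-19:00.
Omar ∩ Pita ∩ Yosef: 09:00-11:00, 14:00-16:00, 17:00-18:00.
Omar ∩ Pita ∩ Yosef ∩ Vanya: 09:00-11:00, 14:00-16:00, 17:00-18:00.
Omar ∩ Pita ∩ Yosef ∩ Vanya ∩ Bashir: 10:00-11:00, 14:00-16:00, 17:00-18:00.
Omar ∩ Pita ∩ Yosef ∩ Vanya ∩ Bashir ∩ Noa: 10:00-11:00, 14:00-16:00, 17:00-18:00.
Omar ∩ Pita ∩ Yosef ∩ Vanya ∩ Bashir ∩ Noa ∩ Hana: 10:00-11:00, 14:00-16:00, 17:00-18:00.
The first common window of at least 60 minutes is 10:00-11:00, so the earliest start is 10:00.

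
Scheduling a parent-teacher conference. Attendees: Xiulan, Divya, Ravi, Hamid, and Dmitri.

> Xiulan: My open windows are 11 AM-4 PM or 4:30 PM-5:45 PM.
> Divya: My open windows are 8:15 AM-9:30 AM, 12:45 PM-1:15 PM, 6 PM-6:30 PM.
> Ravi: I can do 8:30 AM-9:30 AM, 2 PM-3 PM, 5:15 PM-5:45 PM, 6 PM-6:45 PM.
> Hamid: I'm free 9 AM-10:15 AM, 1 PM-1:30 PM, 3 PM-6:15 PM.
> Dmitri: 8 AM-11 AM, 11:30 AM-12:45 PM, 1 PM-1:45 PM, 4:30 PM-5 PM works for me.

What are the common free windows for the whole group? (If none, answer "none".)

none

Xiulan ∩ Divya: 12:45-13:15.
Xiulan ∩ Divya ∩ Ravi: ∅.
Xiulan ∩ Divya ∩ Ravi ∩ Hamid: ∅.
Xiulan ∩ Divya ∩ Ravi ∩ Hamid ∩ Dmitri: ∅.
There is no time when everyone is free.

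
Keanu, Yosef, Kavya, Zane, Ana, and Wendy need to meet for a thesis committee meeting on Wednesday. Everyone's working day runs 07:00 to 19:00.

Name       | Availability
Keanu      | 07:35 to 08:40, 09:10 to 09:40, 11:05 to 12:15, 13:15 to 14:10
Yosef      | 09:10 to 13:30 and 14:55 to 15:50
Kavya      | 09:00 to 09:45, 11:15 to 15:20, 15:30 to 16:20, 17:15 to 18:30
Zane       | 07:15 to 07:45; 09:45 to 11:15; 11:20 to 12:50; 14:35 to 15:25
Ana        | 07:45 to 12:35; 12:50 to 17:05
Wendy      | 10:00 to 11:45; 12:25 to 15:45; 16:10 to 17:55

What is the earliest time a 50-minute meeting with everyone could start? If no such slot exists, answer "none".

none

Keanu ∩ Yosef: 09:10-09:40, 11:05-12:15, 13:15-13:30.
Keanu ∩ Yosef ∩ Kavya: 09:10-09:40, 11:15-12:15, 13:15-13:30.
Keanu ∩ Yosef ∩ Kavya ∩ Zane: 11:20-12:15.
Keanu ∩ Yosef ∩ Kavya ∩ Zane ∩ Ana: 11:20-12:15.
Keanu ∩ Yosef ∩ Kavya ∩ Zane ∩ Ana ∩ Wendy: 11:20-11:45.
Those are the intersection windows.
No common window is at least 50 minutes long.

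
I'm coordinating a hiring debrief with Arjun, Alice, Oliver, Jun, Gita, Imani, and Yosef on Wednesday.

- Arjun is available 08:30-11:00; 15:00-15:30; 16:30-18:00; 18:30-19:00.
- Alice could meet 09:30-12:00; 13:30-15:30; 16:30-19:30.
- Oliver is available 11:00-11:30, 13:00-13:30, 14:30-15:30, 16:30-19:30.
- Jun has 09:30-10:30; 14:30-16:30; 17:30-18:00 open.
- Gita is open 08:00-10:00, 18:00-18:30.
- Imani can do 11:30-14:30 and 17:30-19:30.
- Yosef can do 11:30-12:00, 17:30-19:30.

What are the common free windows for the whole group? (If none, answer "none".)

none

Arjun ∩ Alice: 09:30-11:00, 15:00-15:30, 16:30-18:00, 18:30-19:00.
Arjun ∩ Alice ∩ Oliver: 15:00-15:30, 16:30-18:00, 18:30-19:00.
Arjun ∩ Alice ∩ Oliver ∩ Jun: 15:00-15:30, 17:30-18:00.
Arjun ∩ Alice ∩ Oliver ∩ Jun ∩ Gita: ∅.
Arjun ∩ Alice ∩ Oliver ∩ Jun ∩ Gita ∩ Imani: ∅.
Arjun ∩ Alice ∩ Oliver ∩ Jun ∩ Gita ∩ Imani ∩ Yosef: ∅.
There is no time when everyone is free.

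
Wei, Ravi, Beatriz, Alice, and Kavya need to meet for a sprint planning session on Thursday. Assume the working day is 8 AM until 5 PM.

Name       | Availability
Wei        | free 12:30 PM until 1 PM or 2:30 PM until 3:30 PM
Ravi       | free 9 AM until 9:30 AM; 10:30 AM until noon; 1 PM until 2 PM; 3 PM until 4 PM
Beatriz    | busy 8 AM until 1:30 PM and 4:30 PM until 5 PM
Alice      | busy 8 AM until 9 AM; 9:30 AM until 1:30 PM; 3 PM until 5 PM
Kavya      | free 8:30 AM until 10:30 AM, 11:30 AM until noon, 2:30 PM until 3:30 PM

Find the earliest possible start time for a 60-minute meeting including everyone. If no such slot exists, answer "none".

none

Wei free: 12:30-13:00, 14:30-15:30.
Ravi free: 09:00-09:30, 10:30-12:00, 13:00-14:00, 15:00-16:00.
Beatriz free: 13:30-16:30 (invert busy blocks within the working day).
Alice free: 09:00-09:30, 13:30-15:00 (invert busy blocks within the working day).
Kavya free: 08:30-10:30, 11:30-12:00, 14:30-15:30.
Wei ∩ Ravi: 15:00-15:30.
Wei ∩ Ravi ∩ Beatriz: 15:00-15:30.
Wei ∩ Ravi ∩ Beatriz ∩ Alice: ∅.
Wei ∩ Ravi ∩ Beatriz ∩ Alice ∩ Kavya: ∅.
There is no time when everyone is free.
No common window is at least 60 minutes long.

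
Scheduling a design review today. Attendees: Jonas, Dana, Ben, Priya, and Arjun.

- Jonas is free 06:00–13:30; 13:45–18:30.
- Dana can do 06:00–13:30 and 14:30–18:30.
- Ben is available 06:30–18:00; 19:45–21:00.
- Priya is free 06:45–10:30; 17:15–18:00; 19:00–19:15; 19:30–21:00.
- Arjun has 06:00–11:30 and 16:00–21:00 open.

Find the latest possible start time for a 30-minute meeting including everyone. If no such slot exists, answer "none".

17:30

Jonas ∩ Dana: 06:00-13:30, 14:30-18:30.
Jonas ∩ Dana ∩ Ben: 06:30-13:30, 14:30-18:00.
Jonas ∩ Dana ∩ Ben ∩ Priya: 06:45-10:30, 17:15-18:00.
Jonas ∩ Dana ∩ Ben ∩ Priya ∩ Arjun: 06:45-10:30, 17:15-18:00.
The last common window of at least 30 minutes is 17:15-18:00; a 30-minute meeting can start as late as 17:30 and still end by 18:00.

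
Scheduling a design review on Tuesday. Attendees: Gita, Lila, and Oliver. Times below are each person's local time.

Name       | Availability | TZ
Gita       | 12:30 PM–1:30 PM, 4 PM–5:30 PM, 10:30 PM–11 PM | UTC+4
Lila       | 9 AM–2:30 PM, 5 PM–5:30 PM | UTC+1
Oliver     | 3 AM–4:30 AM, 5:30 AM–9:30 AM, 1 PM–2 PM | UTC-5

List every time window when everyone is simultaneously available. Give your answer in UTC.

Gita in UTC: 08:30-09:30, 12:00-13:30, 18:30-19:00 (subtract 4h to convert from UTC+4).
Lila in UTC: 08:00-13:30, 16:00-16:30 (subtract 1h to convert from UTC+1).
Oliver in UTC: 08:00-09:30, 10:30-14:30, 18:00-19:00 (add 5h to convert from UTC-5).
Gita ∩ Lila: 08:30-09:30, 12:00-13:30.
Gita ∩ Lila ∩ Oliver: 08:30-09:30, 12:00-13:30.

08:30-09:30, 12:00-13:30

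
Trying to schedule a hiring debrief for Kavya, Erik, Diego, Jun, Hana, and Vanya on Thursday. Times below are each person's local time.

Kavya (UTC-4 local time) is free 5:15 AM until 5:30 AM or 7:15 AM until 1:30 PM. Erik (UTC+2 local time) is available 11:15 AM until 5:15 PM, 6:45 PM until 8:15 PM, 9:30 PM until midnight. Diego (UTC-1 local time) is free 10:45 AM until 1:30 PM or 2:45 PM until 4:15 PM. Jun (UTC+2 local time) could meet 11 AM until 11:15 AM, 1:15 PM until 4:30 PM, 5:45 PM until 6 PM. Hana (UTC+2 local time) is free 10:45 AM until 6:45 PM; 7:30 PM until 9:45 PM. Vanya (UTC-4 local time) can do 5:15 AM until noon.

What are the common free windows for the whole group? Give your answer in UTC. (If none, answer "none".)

11:45-14:30

Kavya in UTC: 09:15-09:30, 11:15-17:30 (add 4h to convert from UTC-4).
Erik in UTC: 09:15-15:15, 16:45-18:15, 19:30-22:00 (subtract 2h to convert from UTC+2).
Diego in UTC: 11:45-14:30, 15:45-17:15 (add 1h to convert from UTC-1).
Jun in UTC: 09:00-09:15, 11:15-14:30, 15:45-16:00 (subtract 2h to convert from UTC+2).
Hana in UTC: 08:45-16:45, 17:30-19:45 (subtract 2h to convert from UTC+2).
Vanya in UTC: 09:15-16:00 (add 4h to convert from UTC-4).
Kavya ∩ Erik: 09:15-09:30, 11:15-15:15, 16:45-17:30.
Kavya ∩ Erik ∩ Diego: 11:45-14:30, 16:45-17:15.
Kavya ∩ Erik ∩ Diego ∩ Jun: 11:45-14:30.
Kavya ∩ Erik ∩ Diego ∩ Jun ∩ Hana: 11:45-14:30.
Kavya ∩ Erik ∩ Diego ∩ Jun ∩ Hana ∩ Vanya: 11:45-14:30.
So the common availability across everyone is 11:45-14:30.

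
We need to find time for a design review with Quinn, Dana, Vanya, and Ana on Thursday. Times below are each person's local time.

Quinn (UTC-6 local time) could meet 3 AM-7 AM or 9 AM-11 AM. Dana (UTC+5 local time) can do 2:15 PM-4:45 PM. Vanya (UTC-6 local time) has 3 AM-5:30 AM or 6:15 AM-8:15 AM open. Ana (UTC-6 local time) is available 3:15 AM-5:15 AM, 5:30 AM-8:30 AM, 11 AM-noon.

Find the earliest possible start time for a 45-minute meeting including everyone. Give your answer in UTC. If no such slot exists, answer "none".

Quinn in UTC: 09:00-13:00, 15:00-17:00 (add 6h to convert from UTC-6).
Dana in UTC: 09:15-11:45 (subtract 5h to convert from UTC+5).
Vanya in UTC: 09:00-11:30, 12:15-14:15 (add 6h to convert from UTC-6).
Ana in UTC: 09:15-11:15, 11:30-14:30, 17:00-18:00 (add 6h to convert from UTC-6).
Quinn ∩ Dana: 09:15-11:45.
Quinn ∩ Dana ∩ Vanya: 09:15-11:30.
Quinn ∩ Dana ∩ Vanya ∩ Ana: 09:15-11:15.
The first common window of at least 45 minutes is 09:15-11:15, so the earliest start is 09:15.

09:15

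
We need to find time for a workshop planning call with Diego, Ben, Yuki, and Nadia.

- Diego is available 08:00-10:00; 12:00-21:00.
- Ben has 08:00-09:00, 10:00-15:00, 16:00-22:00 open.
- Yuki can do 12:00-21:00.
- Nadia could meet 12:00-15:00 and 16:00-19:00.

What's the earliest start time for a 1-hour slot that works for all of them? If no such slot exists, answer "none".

Diego ∩ Ben: 08:00-09:00, 12:00-15:00, 16:00-21:00.
Diego ∩ Ben ∩ Yuki: 12:00-15:00, 16:00-21:00.
Diego ∩ Ben ∩ Yuki ∩ Nadia: 12:00-15:00, 16:00-19:00.
The first common window of at least 60 minutes is 12:00-15:00, so the earliest start is 12:00.

12:00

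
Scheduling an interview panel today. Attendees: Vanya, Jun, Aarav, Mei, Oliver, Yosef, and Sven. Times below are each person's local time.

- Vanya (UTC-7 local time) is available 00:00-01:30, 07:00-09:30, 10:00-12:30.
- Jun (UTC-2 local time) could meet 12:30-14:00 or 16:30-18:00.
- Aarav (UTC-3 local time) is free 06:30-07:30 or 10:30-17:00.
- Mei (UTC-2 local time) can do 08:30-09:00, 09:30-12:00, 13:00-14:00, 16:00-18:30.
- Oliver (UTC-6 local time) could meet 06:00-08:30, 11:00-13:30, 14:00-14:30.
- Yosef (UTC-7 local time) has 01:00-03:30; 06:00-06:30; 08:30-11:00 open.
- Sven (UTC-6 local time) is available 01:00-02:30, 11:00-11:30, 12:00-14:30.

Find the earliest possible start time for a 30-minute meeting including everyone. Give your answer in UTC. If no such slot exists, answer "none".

Vanya in UTC: 07:00-08:30, 14:00-16:30, 17:00-19:30 (add 7h to convert from UTC-7).
Jun in UTC: 14:30-16:00, 18:30-20:00 (add 2h to convert from UTC-2).
Aarav in UTC: 09:30-10:30, 13:30-20:00 (add 3h to convert from UTC-3).
Mei in UTC: 10:30-11:00, 11:30-14:00, 15:00-16:00, 18:00-20:30 (add 2h to convert from UTC-2).
Oliver in UTC: 12:00-14:30, 17:00-19:30, 20:00-20:30 (add 6h to convert from UTC-6).
Yosef in UTC: 08:00-10:30, 13:00-13:30, 15:30-18:00 (add 7h to convert from UTC-7).
Sven in UTC: 07:00-08:30, 17:00-17:30, 18:00-20:30 (add 6h to convert from UTC-6).
Vanya ∩ Jun: 14:30-16:00, 18:30-19:30.
Vanya ∩ Jun ∩ Aarav: 14:30-16:00, 18:30-19:30.
Vanya ∩ Jun ∩ Aarav ∩ Mei: 15:00-16:00, 18:30-19:30.
Vanya ∩ Jun ∩ Aarav ∩ Mei ∩ Oliver: 18:30-19:30.
Vanya ∩ Jun ∩ Aarav ∩ Mei ∩ Oliver ∩ Yosef: ∅.
Vanya ∩ Jun ∩ Aarav ∩ Mei ∩ Oliver ∩ Yosef ∩ Sven: ∅.
There is no time when everyone is free.
No common window is at least 30 minutes long.

none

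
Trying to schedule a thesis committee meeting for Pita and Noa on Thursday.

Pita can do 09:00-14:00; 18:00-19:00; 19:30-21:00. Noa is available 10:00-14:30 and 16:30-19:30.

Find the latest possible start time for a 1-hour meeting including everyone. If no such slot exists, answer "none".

Pita ∩ Noa: 10:00-14:00, 18:00-19:00.
The last common window of at least 60 minutes is 18:00-19:00; a 60-minute meeting can start as late as 18:00 and still end by 19:00.

18:00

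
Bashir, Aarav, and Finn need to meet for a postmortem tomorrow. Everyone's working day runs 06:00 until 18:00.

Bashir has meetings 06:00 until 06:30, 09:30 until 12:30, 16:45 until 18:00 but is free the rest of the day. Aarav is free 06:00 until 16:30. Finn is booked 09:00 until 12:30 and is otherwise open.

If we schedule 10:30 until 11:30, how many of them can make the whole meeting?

1

Bashir free: 06:30-09:30, 12:30-16:45 (invert busy blocks within the working day).
Aarav free: 06:00-16:30.
Finn free: 06:00-09:00, 12:30-18:00 (invert busy blocks within the working day).
Aarav can make the full 10:30-11:30 slot — that's 1.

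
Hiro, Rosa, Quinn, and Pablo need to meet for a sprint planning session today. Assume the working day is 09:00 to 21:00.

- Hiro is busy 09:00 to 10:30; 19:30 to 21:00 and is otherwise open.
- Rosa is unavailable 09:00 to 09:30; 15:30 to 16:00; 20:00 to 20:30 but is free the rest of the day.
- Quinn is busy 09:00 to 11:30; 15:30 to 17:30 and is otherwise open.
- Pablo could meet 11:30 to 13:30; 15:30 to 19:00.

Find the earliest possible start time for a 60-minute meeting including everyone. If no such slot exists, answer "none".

Hiro free: 10:30-19:30 (invert busy blocks within the working day).
Rosa free: 09:30-15:30, 16:00-20:00, 20:30-21:00 (invert busy blocks within the working day).
Quinn free: 11:30-15:30, 17:30-21:00 (invert busy blocks within the working day).
Pablo free: 11:30-13:30, 15:30-19:00.
Hiro ∩ Rosa: 10:30-15:30, 16:00-19:30.
Hiro ∩ Rosa ∩ Quinn: 11:30-15:30, 17:30-19:30.
Hiro ∩ Rosa ∩ Quinn ∩ Pablo: 11:30-13:30, 17:30-19:00.
The first common window of at least 60 minutes is 11:30-13:30, so the earliest start is 11:30.

11:30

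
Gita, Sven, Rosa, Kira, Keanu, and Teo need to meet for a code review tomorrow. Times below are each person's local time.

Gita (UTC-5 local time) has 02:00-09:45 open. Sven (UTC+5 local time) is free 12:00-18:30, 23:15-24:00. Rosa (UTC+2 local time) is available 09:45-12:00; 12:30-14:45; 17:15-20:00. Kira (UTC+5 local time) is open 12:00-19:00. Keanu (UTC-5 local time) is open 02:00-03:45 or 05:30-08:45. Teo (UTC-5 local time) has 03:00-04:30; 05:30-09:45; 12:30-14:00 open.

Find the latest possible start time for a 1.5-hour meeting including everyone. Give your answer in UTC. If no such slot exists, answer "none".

Gita in UTC: 07:00-14:45 (add 5h to convert from UTC-5).
Sven in UTC: 07:00-13:30, 18:15-19:00 (subtract 5h to convert from UTC+5).
Rosa in UTC: 07:45-10:00, 10:30-12:45, 15:15-18:00 (subtract 2h to convert from UTC+2).
Kira in UTC: 07:00-14:00 (subtract 5h to convert from UTC+5).
Keanu in UTC: 07:00-08:45, 10:30-13:45 (add 5h to convert from UTC-5).
Teo in UTC: 08:00-09:30, 10:30-14:45, 17:30-19:00 (add 5h to convert from UTC-5).
Gita ∩ Sven: 07:00-13:30.
Gita ∩ Sven ∩ Rosa: 07:45-10:00, 10:30-12:45.
Gita ∩ Sven ∩ Rosa ∩ Kira: 07:45-10:00, 10:30-12:45.
Gita ∩ Sven ∩ Rosa ∩ Kira ∩ Keanu: 07:45-08:45, 10:30-12:45.
Gita ∩ Sven ∩ Rosa ∩ Kira ∩ Keanu ∩ Teo: 08:00-08:45, 10:30-12:45.
Those are the intersection windows.
The last common window of at least 90 minutes is 10:30-12:45; a 90-minute meeting can start as late as 11:15 and still end by 12:45.

11:15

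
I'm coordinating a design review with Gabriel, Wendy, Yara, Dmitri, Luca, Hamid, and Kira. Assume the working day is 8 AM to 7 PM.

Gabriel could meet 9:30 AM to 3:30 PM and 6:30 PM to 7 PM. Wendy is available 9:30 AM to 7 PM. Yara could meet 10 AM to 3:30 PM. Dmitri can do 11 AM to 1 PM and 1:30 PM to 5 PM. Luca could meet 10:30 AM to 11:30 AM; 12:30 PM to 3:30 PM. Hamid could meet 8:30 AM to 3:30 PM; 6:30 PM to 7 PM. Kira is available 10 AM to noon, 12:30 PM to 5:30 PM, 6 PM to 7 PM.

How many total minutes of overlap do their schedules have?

180

Gabriel ∩ Wendy: 09:30-15:30, 18:30-19:00.
Gabriel ∩ Wendy ∩ Yara: 10:00-15:30.
Gabriel ∩ Wendy ∩ Yara ∩ Dmitri: 11:00-13:00, 13:30-15:30.
Gabriel ∩ Wendy ∩ Yara ∩ Dmitri ∩ Luca: 11:00-11:30, 12:30-13:00, 13:30-15:30.
Gabriel ∩ Wendy ∩ Yara ∩ Dmitri ∩ Luca ∩ Hamid: 11:00-11:30, 12:30-13:00, 13:30-15:30.
Gabriel ∩ Wendy ∩ Yara ∩ Dmitri ∩ Luca ∩ Hamid ∩ Kira: 11:00-11:30, 12:30-13:00, 13:30-15:30.
Summing the common windows: 30 + 30 + 120 = 180 minutes.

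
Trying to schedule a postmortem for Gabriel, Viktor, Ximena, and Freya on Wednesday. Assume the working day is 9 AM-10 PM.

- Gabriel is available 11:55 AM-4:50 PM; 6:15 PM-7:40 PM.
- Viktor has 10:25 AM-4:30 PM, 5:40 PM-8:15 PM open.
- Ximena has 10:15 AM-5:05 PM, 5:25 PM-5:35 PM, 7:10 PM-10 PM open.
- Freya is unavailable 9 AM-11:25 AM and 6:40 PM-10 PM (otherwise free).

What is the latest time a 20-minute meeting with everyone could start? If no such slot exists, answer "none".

Gabriel free: 11:55-16:50, 18:15-19:40.
Viktor free: 10:25-16:30, 17:40-20:15.
Ximena free: 10:15-17:05, 17:25-17:35, 19:10-22:00.
Freya free: 11:25-18:40 (invert busy blocks within the working day).
Gabriel ∩ Viktor: 11:55-16:30, 18:15-19:40.
Gabriel ∩ Viktor ∩ Ximena: 11:55-16:30, 19:10-19:40.
Gabriel ∩ Viktor ∩ Ximena ∩ Freya: 11:55-16:30.
The last common window of at least 20 minutes is 11:55-16:30; a 20-minute meeting can start as late as 16:10 and still end by 16:30.

16:10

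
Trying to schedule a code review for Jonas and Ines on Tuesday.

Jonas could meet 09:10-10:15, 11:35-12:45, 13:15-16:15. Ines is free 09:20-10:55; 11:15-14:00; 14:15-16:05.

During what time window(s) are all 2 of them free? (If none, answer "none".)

09:20-10:15, 11:35-12:45, 13:15-14:00, 14:15-16:05

Jonas ∩ Ines: 09:20-10:15, 11:35-12:45, 13:15-14:00, 14:15-16:05.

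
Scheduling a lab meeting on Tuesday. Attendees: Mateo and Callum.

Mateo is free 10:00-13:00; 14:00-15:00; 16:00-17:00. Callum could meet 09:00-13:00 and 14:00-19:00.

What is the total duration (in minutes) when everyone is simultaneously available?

300

Mateo ∩ Callum: 10:00-13:00, 14:00-15:00, 16:00-17:00.
Summing the common windows: 180 + 60 + 60 = 300 minutes.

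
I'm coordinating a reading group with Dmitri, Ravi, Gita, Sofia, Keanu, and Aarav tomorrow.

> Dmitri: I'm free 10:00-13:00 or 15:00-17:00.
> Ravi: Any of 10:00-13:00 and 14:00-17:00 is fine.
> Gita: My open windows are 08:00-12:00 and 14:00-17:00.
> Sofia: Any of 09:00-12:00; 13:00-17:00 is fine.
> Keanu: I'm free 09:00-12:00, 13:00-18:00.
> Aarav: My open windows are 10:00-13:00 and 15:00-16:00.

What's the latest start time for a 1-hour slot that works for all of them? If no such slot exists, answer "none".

Dmitri ∩ Ravi: 10:00-13:00, 15:00-17:00.
Dmitri ∩ Ravi ∩ Gita: 10:00-12:00, 15:00-17:00.
Dmitri ∩ Ravi ∩ Gita ∩ Sofia: 10:00-12:00, 15:00-17:00.
Dmitri ∩ Ravi ∩ Gita ∩ Sofia ∩ Keanu: 10:00-12:00, 15:00-17:00.
Dmitri ∩ Ravi ∩ Gita ∩ Sofia ∩ Keanu ∩ Aarav: 10:00-12:00, 15:00-16:00.
Those are the intersection windows.
The last common window of at least 60 minutes is 15:00-16:00; a 60-minute meeting can start as late as 15:00 and still end by 16:00.

15:00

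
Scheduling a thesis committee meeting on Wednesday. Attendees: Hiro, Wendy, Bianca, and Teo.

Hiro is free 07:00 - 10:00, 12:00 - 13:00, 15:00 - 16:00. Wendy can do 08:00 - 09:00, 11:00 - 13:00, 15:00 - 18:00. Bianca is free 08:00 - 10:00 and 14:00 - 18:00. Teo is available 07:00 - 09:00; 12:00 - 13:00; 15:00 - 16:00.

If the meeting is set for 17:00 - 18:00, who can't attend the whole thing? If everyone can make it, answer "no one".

Hiro: not fully free for 17:00-18:00. Wendy: free for 17:00-18:00. Bianca: free for 17:00-18:00. Teo: not fully free for 17:00-18:00.

Hiro, Teo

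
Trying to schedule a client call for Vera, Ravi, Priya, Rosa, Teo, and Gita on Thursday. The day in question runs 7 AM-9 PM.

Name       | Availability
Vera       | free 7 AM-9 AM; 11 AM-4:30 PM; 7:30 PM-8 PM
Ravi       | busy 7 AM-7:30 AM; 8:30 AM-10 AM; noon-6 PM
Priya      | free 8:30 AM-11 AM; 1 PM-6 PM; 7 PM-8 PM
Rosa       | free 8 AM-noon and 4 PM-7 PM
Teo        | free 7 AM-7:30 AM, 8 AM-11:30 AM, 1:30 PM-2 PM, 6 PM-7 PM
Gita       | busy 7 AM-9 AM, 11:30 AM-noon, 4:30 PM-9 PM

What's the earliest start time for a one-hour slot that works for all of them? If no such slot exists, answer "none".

none

Vera free: 07:00-09:00, 11:00-16:30, 19:30-20:00.
Ravi free: 07:30-08:30, 10:00-12:00, 18:00-21:00 (invert busy blocks within the working day).
Priya free: 08:30-11:00, 13:00-18:00, 19:00-20:00.
Rosa free: 08:00-12:00, 16:00-19:00.
Teo free: 07:00-07:30, 08:00-11:30, 13:30-14:00, 18:00-19:00.
Gita free: 09:00-11:30, 12:00-16:30 (invert busy blocks within the working day).
Vera ∩ Ravi: 07:30-08:30, 11:00-12:00, 19:30-20:00.
Vera ∩ Ravi ∩ Priya: 19:30-20:00.
Vera ∩ Ravi ∩ Priya ∩ Rosa: ∅.
Vera ∩ Ravi ∩ Priya ∩ Rosa ∩ Teo: ∅.
Vera ∩ Ravi ∩ Priya ∩ Rosa ∩ Teo ∩ Gita: ∅.
There is no time when everyone is free.
No common window is at least 60 minutes long.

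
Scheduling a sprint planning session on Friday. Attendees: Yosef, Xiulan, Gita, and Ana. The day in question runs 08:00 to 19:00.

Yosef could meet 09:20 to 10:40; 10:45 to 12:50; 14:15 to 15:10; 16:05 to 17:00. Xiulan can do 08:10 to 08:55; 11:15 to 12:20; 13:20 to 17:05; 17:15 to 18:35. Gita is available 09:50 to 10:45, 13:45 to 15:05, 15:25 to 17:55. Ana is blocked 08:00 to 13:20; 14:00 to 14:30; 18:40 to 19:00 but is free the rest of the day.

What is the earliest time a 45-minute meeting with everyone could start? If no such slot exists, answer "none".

16:05

Yosef free: 09:20-10:40, 10:45-12:50, 14:15-15:10, 16:05-17:00.
Xiulan free: 08:10-08:55, 11:15-12:20, 13:20-17:05, 17:15-18:35.
Gita free: 09:50-10:45, 13:45-15:05, 15:25-17:55.
Ana free: 13:20-14:00, 14:30-18:40 (invert busy blocks within the working day).
Yosef ∩ Xiulan: 11:15-12:20, 14:15-15:10, 16:05-17:00.
Yosef ∩ Xiulan ∩ Gita: 14:15-15:05, 16:05-17:00.
Yosef ∩ Xiulan ∩ Gita ∩ Ana: 14:30-15:05, 16:05-17:00.
Those are the intersection windows.
The first common window of at least 45 minutes is 16:05-17:00, so the earliest start is 16:05.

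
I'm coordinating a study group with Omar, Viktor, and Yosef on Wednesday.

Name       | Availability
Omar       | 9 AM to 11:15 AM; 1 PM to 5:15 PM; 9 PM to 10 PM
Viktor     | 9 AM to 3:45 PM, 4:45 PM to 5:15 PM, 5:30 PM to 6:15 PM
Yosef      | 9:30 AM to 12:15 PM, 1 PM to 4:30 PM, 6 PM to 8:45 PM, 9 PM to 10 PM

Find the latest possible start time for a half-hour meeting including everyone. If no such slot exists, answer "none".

15:15

Omar ∩ Viktor: 09:00-11:15, 13:00-15:45, 16:45-17:15.
Omar ∩ Viktor ∩ Yosef: 09:30-11:15, 13:00-15:45.
Those are the intersection windows.
The last common window of at least 30 minutes is 13:00-15:45; a 30-minute meeting can start as late as 15:15 and still end by 15:45.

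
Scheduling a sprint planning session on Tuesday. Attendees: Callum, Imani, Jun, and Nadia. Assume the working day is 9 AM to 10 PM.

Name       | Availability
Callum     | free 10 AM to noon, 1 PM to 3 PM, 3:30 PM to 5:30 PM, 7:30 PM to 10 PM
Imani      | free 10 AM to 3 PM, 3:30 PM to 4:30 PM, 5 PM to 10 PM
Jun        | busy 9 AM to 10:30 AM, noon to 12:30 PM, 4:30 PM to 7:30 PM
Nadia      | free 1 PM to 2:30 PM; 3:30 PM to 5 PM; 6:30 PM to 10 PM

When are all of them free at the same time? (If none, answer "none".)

13:00-14:30, 15:30-16:30, 19:30-22:00

Callum free: 10:00-12:00, 13:00-15:00, 15:30-17:30, 19:30-22:00.
Imani free: 10:00-15:00, 15:30-16:30, 17:00-22:00.
Jun free: 10:30-12:00, 12:30-16:30, 19:30-22:00 (invert busy blocks within the working day).
Nadia free: 13:00-14:30, 15:30-17:00, 18:30-22:00.
Callum ∩ Imani: 10:00-12:00, 13:00-15:00, 15:30-16:30, 17:00-17:30, 19:30-22:00.
Callum ∩ Imani ∩ Jun: 10:30-12:00, 13:00-15:00, 15:30-16:30, 19:30-22:00.
Callum ∩ Imani ∩ Jun ∩ Nadia: 13:00-14:30, 15:30-16:30, 19:30-22:00.
So the common availability across everyone is 13:00-14:30, 15:30-16:30, 19:30-22:00.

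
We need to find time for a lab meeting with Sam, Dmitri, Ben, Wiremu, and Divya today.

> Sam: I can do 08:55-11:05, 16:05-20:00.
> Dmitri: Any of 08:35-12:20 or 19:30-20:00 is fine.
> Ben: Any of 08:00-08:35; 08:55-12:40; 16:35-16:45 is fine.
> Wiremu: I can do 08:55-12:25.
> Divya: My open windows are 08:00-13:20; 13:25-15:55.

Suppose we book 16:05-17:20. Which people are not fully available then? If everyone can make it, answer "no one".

Ben, Divya, Dmitri, Wiremu

Sam: free for 16:05-17:20. Dmitri: not fully free for 16:05-17:20. Ben: not fully free for 16:05-17:20. Wiremu: not fully free for 16:05-17:20. Divya: not fully free for 16:05-17:20.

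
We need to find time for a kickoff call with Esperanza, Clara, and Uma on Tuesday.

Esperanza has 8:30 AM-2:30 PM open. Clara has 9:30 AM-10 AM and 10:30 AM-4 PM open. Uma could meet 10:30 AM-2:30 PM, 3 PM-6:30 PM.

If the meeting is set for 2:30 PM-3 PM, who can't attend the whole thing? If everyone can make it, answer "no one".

Esperanza: not fully free for 14:30-15:00. Clara: free for 14:30-15:00. Uma: not fully free for 14:30-15:00.

Esperanza, Uma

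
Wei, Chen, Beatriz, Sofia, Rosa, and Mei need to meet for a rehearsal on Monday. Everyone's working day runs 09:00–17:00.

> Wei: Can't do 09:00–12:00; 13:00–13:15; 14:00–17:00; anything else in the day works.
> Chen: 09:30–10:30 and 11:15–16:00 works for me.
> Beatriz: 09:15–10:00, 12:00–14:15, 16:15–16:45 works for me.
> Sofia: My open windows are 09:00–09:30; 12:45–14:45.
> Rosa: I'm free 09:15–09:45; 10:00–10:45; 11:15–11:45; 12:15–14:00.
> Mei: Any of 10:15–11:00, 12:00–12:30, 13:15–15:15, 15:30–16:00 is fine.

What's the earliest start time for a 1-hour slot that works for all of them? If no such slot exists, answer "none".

Wei free: 12:00-13:00, 13:15-14:00 (invert busy blocks within the working day).
Chen free: 09:30-10:30, 11:15-16:00.
Beatriz free: 09:15-10:00, 12:00-14:15, 16:15-16:45.
Sofia free: 09:00-09:30, 12:45-14:45.
Rosa free: 09:15-09:45, 10:00-10:45, 11:15-11:45, 12:15-14:00.
Mei free: 10:15-11:00, 12:00-12:30, 13:15-15:15, 15:30-16:00.
Wei ∩ Chen: 12:00-13:00, 13:15-14:00.
Wei ∩ Chen ∩ Beatriz: 12:00-13:00, 13:15-14:00.
Wei ∩ Chen ∩ Beatriz ∩ Sofia: 12:45-13:00, 13:15-14:00.
Wei ∩ Chen ∩ Beatriz ∩ Sofia ∩ Rosa: 12:45-13:00, 13:15-14:00.
Wei ∩ Chen ∩ Beatriz ∩ Sofia ∩ Rosa ∩ Mei: 13:15-14:00.
No common window is at least 60 minutes long.

none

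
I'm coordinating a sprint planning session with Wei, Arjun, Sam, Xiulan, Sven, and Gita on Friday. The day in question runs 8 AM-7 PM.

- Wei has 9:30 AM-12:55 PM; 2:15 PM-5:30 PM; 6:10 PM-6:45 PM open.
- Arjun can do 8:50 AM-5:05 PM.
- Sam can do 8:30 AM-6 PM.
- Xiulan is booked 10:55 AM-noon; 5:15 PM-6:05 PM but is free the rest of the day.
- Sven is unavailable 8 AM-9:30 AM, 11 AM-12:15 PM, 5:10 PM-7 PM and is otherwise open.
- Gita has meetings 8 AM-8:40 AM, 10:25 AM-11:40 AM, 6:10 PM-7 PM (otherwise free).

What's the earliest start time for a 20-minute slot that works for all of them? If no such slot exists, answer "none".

09:30

Wei free: 09:30-12:55, 14:15-17:30, 18:10-18:45.
Arjun free: 08:50-17:05.
Sam free: 08:30-18:00.
Xiulan free: 08:00-10:55, 12:00-17:15, 18:05-19:00 (invert busy blocks within the working day).
Sven free: 09:30-11:00, 12:15-17:10 (invert busy blocks within the working day).
Gita free: 08:40-10:25, 11:40-18:10 (invert busy blocks within the working day).
Wei ∩ Arjun: 09:30-12:55, 14:15-17:05.
Wei ∩ Arjun ∩ Sam: 09:30-12:55, 14:15-17:05.
Wei ∩ Arjun ∩ Sam ∩ Xiulan: 09:30-10:55, 12:00-12:55, 14:15-17:05.
Wei ∩ Arjun ∩ Sam ∩ Xiulan ∩ Sven: 09:30-10:55, 12:15-12:55, 14:15-17:05.
Wei ∩ Arjun ∩ Sam ∩ Xiulan ∩ Sven ∩ Gita: 09:30-10:25, 12:15-12:55, 14:15-17:05.
The first common window of at least 20 minutes is 09:30-10:25, so the earliest start is 09:30.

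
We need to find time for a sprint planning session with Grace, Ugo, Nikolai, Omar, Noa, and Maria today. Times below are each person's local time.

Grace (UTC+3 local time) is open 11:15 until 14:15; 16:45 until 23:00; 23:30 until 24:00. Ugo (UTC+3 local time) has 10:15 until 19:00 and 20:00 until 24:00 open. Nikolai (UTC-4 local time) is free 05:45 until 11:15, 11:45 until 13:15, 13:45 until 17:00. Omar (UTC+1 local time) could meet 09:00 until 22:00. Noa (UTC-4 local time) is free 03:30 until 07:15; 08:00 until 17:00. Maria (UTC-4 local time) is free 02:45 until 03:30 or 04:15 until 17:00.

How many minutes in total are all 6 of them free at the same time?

375

Grace in UTC: 08:15-11:15, 13:45-20:00, 20:30-21:00 (subtract 3h to convert from UTC+3).
Ugo in UTC: 07:15-16:00, 17:00-21:00 (subtract 3h to convert from UTC+3).
Nikolai in UTC: 09:45-15:15, 15:45-17:15, 17:45-21:00 (add 4h to convert from UTC-4).
Omar in UTC: 08:00-21:00 (subtract 1h to convert from UTC+1).
Noa in UTC: 07:30-11:15, 12:00-21:00 (add 4h to convert from UTC-4).
Maria in UTC: 06:45-07:30, 08:15-21:00 (add 4h to convert from UTC-4).
Grace ∩ Ugo: 08:15-11:15, 13:45-16:00, 17:00-20:00, 20:30-21:00.
Grace ∩ Ugo ∩ Nikolai: 09:45-11:15, 13:45-15:15, 15:45-16:00, 17:00-17:15, 17:45-20:00, 20:30-21:00.
Grace ∩ Ugo ∩ Nikolai ∩ Omar: 09:45-11:15, 13:45-15:15, 15:45-16:00, 17:00-17:15, 17:45-20:00, 20:30-21:00.
Grace ∩ Ugo ∩ Nikolai ∩ Omar ∩ Noa: 09:45-11:15, 13:45-15:15, 15:45-16:00, 17:00-17:15, 17:45-20:00, 20:30-21:00.
Grace ∩ Ugo ∩ Nikolai ∩ Omar ∩ Noa ∩ Maria: 09:45-11:15, 13:45-15:15, 15:45-16:00, 17:00-17:15, 17:45-20:00, 20:30-21:00.
Summing the common windows: 90 + 90 + 15 + 15 + 135 + 30 = 375 minutes.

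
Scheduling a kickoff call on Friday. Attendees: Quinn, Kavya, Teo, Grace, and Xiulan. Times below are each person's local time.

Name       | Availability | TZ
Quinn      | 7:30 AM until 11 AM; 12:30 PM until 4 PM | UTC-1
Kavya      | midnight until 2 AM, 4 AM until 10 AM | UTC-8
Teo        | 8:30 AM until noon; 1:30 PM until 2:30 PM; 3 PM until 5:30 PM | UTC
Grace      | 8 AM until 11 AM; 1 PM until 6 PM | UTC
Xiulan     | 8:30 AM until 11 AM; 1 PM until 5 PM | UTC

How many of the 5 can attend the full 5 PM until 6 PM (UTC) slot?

Quinn in UTC: 08:30-12:00, 13:30-17:00 (add 1h to convert from UTC-1).
Kavya in UTC: 08:00-10:00, 12:00-18:00 (add 8h to convert from UTC-8).
Teo in UTC: 08:30-12:00, 13:30-14:30, 15:00-17:30.
Grace in UTC: 08:00-11:00, 13:00-18:00.
Xiulan in UTC: 08:30-11:00, 13:00-17:00.
Kavya and Grace can make the full 17:00-18:00 slot — that's 2.

2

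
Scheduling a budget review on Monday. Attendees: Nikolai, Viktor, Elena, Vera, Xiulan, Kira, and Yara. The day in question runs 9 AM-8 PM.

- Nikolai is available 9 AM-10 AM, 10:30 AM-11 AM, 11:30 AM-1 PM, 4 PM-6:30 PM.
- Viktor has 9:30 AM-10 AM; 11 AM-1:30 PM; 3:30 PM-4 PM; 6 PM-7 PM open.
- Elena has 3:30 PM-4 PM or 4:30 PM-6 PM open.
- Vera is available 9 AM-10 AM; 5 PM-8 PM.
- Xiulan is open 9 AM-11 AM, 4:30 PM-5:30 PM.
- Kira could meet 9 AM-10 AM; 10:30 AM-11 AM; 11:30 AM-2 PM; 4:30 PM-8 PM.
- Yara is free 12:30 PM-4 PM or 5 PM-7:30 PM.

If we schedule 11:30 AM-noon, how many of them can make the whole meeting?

Nikolai, Viktor, and Kira can make the full 11:30-12:00 slot — that's 3.

3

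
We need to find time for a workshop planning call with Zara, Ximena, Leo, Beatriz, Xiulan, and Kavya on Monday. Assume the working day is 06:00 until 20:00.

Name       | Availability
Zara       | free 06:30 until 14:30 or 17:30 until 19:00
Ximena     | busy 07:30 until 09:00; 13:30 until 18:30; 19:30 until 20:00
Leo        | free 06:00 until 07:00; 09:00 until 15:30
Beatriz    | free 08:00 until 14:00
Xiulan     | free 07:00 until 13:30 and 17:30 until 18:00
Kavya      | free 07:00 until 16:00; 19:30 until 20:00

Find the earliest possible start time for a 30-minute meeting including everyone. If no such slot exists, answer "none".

Zara free: 06:30-14:30, 17:30-19:00.
Ximena free: 06:00-07:30, 09:00-13:30, 18:30-19:30 (invert busy blocks within the working day).
Leo free: 06:00-07:00, 09:00-15:30.
Beatriz free: 08:00-14:00.
Xiulan free: 07:00-13:30, 17:30-18:00.
Kavya free: 07:00-16:00, 19:30-20:00.
Zara ∩ Ximena: 06:30-07:30, 09:00-13:30, 18:30-19:00.
Zara ∩ Ximena ∩ Leo: 06:30-07:00, 09:00-13:30.
Zara ∩ Ximena ∩ Leo ∩ Beatriz: 09:00-13:30.
Zara ∩ Ximena ∩ Leo ∩ Beatriz ∩ Xiulan: 09:00-13:30.
Zara ∩ Ximena ∩ Leo ∩ Beatriz ∩ Xiulan ∩ Kavya: 09:00-13:30.
Those are the intersection windows.
The first common window of at least 30 minutes is 09:00-13:30, so the earliest start is 09:00.

09:00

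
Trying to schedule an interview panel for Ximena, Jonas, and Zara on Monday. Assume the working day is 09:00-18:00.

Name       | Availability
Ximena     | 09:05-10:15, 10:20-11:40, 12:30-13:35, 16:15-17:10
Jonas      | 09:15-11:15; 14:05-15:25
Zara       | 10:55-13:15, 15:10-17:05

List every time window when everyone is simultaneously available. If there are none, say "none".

10:55-11:15

Ximena ∩ Jonas: 09:15-10:15, 10:20-11:15.
Ximena ∩ Jonas ∩ Zara: 10:55-11:15.
So the common availability across everyone is 10:55-11:15.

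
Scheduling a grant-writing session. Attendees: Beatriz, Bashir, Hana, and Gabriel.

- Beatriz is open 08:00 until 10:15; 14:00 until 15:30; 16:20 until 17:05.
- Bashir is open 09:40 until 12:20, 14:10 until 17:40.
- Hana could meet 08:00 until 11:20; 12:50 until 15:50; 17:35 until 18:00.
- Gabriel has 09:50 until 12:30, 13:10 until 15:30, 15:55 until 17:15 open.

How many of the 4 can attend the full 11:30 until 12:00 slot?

2

Bashir and Gabriel can make the full 11:30-12:00 slot — that's 2.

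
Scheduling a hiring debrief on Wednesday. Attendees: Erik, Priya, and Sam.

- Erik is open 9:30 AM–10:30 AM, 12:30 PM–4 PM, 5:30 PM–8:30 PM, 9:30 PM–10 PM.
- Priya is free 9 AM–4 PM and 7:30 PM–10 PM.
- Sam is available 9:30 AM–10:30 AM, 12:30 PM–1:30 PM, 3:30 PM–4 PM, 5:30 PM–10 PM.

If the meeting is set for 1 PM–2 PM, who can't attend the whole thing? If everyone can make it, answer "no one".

Sam

Erik: free for 13:00-14:00. Priya: free for 13:00-14:00. Sam: not fully free for 13:00-14:00.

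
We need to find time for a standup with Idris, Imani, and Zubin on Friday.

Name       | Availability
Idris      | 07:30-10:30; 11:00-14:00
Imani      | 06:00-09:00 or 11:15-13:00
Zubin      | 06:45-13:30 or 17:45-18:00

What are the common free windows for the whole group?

Idris ∩ Imani: 07:30-09:00, 11:15-13:00.
Idris ∩ Imani ∩ Zubin: 07:30-09:00, 11:15-13:00.
So the common availability across everyone is 07:30-09:00, 11:15-13:00.

07:30-09:00, 11:15-13:00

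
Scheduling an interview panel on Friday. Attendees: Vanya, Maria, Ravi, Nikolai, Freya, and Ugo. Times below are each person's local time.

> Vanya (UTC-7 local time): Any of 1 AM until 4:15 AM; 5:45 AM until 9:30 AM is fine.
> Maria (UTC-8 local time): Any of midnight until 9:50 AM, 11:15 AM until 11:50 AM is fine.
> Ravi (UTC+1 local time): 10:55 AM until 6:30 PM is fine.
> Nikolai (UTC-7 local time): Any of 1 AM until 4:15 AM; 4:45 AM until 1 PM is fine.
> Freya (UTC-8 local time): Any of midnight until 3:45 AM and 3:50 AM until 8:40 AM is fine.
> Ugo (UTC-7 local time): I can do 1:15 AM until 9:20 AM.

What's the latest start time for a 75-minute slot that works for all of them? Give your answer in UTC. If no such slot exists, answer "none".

15:05

Vanya in UTC: 08:00-11:15, 12:45-16:30 (add 7h to convert from UTC-7).
Maria in UTC: 08:00-17:50, 19:15-19:50 (add 8h to convert from UTC-8).
Ravi in UTC: 09:55-17:30 (subtract 1h to convert from UTC+1).
Nikolai in UTC: 08:00-11:15, 11:45-20:00 (add 7h to convert from UTC-7).
Freya in UTC: 08:00-11:45, 11:50-16:40 (add 8h to convert from UTC-8).
Ugo in UTC: 08:15-16:20 (add 7h to convert from UTC-7).
Vanya ∩ Maria: 08:00-11:15, 12:45-16:30.
Vanya ∩ Maria ∩ Ravi: 09:55-11:15, 12:45-16:30.
Vanya ∩ Maria ∩ Ravi ∩ Nikolai: 09:55-11:15, 12:45-16:30.
Vanya ∩ Maria ∩ Ravi ∩ Nikolai ∩ Freya: 09:55-11:15, 12:45-16:30.
Vanya ∩ Maria ∩ Ravi ∩ Nikolai ∩ Freya ∩ Ugo: 09:55-11:15, 12:45-16:20.
The last common window of at least 75 minutes is 12:45-16:20; a 75-minute meeting can start as late as 15:05 and still end by 16:20.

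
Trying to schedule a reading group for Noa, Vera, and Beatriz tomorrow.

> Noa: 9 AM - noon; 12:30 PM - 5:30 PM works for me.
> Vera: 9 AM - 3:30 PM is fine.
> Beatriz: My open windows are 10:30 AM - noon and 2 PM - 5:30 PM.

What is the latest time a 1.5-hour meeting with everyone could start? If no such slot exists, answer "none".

Noa ∩ Vera: 09:00-12:00, 12:30-15:30.
Noa ∩ Vera ∩ Beatriz: 10:30-12:00, 14:00-15:30.
Those are the intersection windows.
The last common window of at least 90 minutes is 14:00-15:30; a 90-minute meeting can start as late as 14:00 and still end by 15:30.

14:00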